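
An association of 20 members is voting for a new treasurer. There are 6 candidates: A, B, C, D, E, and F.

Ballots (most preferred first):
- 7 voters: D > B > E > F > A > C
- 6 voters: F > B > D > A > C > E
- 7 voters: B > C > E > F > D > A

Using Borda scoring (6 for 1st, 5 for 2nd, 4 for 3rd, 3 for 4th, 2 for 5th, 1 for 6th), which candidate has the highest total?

B

A: 7×2 + 6×3 + 7×1 = 39
B: 7×5 + 6×5 + 7×6 = 107
C: 7×1 + 6×2 + 7×5 = 54
D: 7×6 + 6×4 + 7×2 = 80
E: 7×4 + 6×1 + 7×4 = 62
F: 7×3 + 6×6 + 7×3 = 78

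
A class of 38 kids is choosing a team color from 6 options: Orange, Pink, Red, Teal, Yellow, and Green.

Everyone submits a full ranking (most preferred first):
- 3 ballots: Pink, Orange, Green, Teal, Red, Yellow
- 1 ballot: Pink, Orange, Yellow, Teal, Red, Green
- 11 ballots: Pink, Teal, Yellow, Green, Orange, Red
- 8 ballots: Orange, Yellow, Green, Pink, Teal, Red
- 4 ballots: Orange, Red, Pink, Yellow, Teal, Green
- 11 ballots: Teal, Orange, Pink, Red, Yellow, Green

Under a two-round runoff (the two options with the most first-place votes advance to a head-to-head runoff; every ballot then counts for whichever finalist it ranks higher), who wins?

Orange

Round 1 first-place votes: Orange 12, Pink 15, Red 0, Teal 11, Yellow 0, Green 0. Pink and Orange advance.
Runoff: Pink is ranked above Orange on 15 ballots, Orange above Pink on 23.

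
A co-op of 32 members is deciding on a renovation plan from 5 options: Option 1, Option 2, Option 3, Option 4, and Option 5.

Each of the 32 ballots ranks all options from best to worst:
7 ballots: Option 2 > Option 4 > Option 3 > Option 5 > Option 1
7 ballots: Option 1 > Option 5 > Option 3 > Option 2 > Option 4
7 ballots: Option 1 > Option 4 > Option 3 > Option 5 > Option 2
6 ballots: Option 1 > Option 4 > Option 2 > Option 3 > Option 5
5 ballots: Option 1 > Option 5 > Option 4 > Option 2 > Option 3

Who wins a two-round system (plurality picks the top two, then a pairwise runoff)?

Round 1 first-place votes: Option 1 25, Option 2 7, Option 3 0, Option 4 0, Option 5 0. Option 1 and Option 2 advance.
Runoff: Option 1 is ranked above Option 2 on 25 ballots, Option 2 above Option 1 on 7.

Option 1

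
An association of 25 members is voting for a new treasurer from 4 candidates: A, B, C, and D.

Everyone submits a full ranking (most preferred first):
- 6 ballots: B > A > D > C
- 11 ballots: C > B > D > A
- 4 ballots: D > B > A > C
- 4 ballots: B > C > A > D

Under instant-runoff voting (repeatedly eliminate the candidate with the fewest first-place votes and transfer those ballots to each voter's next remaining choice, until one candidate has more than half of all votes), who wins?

B

Round 1: A 0, B 10, C 11, D 4. A eliminated.
Round 2: B 10, C 11, D 4. D eliminated.
Round 3: B 14, C 11. B has a majority (≥13).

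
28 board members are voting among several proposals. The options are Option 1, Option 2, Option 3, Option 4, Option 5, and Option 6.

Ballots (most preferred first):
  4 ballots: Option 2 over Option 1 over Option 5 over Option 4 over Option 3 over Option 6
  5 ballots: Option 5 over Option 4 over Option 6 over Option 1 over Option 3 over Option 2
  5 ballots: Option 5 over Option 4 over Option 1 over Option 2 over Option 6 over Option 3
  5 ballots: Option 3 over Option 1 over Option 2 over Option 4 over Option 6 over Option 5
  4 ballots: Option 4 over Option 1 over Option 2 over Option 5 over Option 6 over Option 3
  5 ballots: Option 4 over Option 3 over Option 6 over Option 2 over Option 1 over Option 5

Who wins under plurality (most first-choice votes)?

First-place votes: Option 1 0, Option 2 4, Option 3 5, Option 4 9, Option 5 10, Option 6 0.

Option 5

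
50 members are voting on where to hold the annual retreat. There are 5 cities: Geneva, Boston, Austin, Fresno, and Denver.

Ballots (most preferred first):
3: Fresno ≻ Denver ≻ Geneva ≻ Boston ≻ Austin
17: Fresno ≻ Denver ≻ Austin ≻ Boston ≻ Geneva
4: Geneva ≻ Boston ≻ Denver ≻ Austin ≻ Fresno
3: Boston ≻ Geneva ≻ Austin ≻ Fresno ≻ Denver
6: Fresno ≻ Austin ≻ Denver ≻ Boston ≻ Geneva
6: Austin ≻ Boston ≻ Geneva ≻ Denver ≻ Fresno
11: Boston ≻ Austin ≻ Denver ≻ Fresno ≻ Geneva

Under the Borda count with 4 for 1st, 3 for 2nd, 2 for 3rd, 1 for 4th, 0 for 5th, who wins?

Austin

Geneva: 3×2 + 17×0 + 4×4 + 3×3 + 6×0 + 6×2 + 11×0 = 43
Boston: 3×1 + 17×1 + 4×3 + 3×4 + 6×1 + 6×3 + 11×4 = 112
Austin: 3×0 + 17×2 + 4×1 + 3×2 + 6×3 + 6×4 + 11×3 = 119
Fresno: 3×4 + 17×4 + 4×0 + 3×1 + 6×4 + 6×0 + 11×1 = 118
Denver: 3×3 + 17×3 + 4×2 + 3×0 + 6×2 + 6×1 + 11×2 = 108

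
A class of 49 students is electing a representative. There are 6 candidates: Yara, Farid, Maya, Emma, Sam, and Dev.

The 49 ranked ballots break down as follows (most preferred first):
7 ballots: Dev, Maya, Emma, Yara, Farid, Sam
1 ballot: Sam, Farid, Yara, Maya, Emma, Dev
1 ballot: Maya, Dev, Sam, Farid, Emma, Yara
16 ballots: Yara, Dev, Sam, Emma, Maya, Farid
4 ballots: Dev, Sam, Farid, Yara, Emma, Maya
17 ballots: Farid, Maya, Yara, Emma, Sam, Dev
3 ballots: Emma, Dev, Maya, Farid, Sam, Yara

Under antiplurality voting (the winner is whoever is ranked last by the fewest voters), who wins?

Last-place votes: Yara 4, Farid 16, Maya 4, Emma 0, Sam 7, Dev 18.

Emma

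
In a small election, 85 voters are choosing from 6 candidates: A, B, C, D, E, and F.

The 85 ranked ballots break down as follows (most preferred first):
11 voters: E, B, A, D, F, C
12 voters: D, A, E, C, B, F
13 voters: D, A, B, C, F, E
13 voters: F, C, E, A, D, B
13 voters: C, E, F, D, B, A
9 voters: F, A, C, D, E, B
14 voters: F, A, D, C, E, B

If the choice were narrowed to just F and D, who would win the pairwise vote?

F

F is ranked above D on 49 ballots; D above F on 36.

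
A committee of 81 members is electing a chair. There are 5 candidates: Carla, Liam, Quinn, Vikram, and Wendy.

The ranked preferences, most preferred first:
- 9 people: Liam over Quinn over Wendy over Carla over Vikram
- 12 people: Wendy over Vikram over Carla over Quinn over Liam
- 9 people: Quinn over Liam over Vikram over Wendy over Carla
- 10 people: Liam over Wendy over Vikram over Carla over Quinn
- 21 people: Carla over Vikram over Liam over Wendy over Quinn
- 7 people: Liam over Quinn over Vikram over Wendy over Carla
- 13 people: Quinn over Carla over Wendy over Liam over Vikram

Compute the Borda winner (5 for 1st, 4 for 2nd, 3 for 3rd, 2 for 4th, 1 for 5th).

Carla: 9×2 + 12×3 + 9×1 + 10×2 + 21×5 + 7×1 + 13×4 = 247
Liam: 9×5 + 12×1 + 9×4 + 10×5 + 21×3 + 7×5 + 13×2 = 267
Quinn: 9×4 + 12×2 + 9×5 + 10×1 + 21×1 + 7×4 + 13×5 = 229
Vikram: 9×1 + 12×4 + 9×3 + 10×3 + 21×4 + 7×3 + 13×1 = 232
Wendy: 9×3 + 12×5 + 9×2 + 10×4 + 21×2 + 7×2 + 13×3 = 240

Liam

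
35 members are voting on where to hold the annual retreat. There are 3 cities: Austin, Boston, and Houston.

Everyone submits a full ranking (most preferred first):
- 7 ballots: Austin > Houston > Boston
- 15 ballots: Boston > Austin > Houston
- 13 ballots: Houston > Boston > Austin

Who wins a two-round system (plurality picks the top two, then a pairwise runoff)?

Round 1 first-place votes: Austin 7, Boston 15, Houston 13. Boston and Houston advance.
Runoff: Boston is ranked above Houston on 15 ballots, Houston above Boston on 20.

Houston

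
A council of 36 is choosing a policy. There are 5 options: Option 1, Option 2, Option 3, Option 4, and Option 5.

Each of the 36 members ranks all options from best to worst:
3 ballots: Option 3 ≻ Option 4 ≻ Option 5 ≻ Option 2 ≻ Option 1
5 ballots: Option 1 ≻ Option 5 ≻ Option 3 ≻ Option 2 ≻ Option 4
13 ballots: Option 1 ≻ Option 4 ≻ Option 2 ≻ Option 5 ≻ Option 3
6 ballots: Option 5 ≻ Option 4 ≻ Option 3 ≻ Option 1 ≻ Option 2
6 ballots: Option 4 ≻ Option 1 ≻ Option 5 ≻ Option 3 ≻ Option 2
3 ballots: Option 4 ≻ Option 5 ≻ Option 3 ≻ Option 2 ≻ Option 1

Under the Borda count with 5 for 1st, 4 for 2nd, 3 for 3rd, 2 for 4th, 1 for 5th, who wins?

Option 1: 3×1 + 5×5 + 13×5 + 6×2 + 6×4 + 3×1 = 132
Option 2: 3×2 + 5×2 + 13×3 + 6×1 + 6×1 + 3×2 = 73
Option 3: 3×5 + 5×3 + 13×1 + 6×3 + 6×2 + 3×3 = 82
Option 4: 3×4 + 5×1 + 13×4 + 6×4 + 6×5 + 3×5 = 138
Option 5: 3×3 + 5×4 + 13×2 + 6×5 + 6×3 + 3×4 = 115

Option 4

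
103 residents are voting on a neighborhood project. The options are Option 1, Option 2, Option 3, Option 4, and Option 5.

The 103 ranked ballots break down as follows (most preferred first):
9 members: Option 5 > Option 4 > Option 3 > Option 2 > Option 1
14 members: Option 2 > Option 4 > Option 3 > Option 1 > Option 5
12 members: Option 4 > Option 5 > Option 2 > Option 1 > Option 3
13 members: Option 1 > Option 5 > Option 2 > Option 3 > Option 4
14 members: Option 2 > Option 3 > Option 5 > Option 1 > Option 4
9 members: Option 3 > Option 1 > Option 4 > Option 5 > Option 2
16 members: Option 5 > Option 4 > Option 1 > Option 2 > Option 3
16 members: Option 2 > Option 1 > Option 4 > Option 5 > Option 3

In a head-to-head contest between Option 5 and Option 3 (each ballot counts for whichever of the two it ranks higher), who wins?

Option 5 is ranked above Option 3 on 66 ballots; Option 3 above Option 5 on 37.

Option 5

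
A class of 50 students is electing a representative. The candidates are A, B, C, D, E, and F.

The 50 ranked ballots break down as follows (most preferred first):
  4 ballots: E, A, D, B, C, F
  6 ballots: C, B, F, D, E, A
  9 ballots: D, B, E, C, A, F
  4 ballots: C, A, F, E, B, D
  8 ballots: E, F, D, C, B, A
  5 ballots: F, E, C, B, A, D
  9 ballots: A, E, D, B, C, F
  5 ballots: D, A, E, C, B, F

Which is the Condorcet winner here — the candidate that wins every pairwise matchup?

E vs A: 32–18
E vs B: 35–15
E vs C: 40–10
E vs D: 30–20
E vs F: 35–15
E beats every other candidate.

E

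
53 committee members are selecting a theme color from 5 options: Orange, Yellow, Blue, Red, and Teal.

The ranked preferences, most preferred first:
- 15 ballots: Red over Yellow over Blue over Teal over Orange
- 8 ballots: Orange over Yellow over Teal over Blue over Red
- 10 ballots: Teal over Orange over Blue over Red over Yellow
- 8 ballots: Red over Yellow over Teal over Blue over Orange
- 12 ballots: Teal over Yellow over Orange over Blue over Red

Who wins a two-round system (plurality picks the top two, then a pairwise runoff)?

Round 1 first-place votes: Orange 8, Yellow 0, Blue 0, Red 23, Teal 22. Red and Teal advance.
Runoff: Red is ranked above Teal on 23 ballots, Teal above Red on 30.

Teal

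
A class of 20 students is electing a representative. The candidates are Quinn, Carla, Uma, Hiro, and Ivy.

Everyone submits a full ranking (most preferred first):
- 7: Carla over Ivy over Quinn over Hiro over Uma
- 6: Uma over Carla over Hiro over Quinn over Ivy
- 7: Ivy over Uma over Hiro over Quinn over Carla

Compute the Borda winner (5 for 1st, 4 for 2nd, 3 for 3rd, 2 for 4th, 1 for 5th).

Ivy

Quinn: 7×3 + 6×2 + 7×2 = 47
Carla: 7×5 + 6×4 + 7×1 = 66
Uma: 7×1 + 6×5 + 7×4 = 65
Hiro: 7×2 + 6×3 + 7×3 = 53
Ivy: 7×4 + 6×1 + 7×5 = 69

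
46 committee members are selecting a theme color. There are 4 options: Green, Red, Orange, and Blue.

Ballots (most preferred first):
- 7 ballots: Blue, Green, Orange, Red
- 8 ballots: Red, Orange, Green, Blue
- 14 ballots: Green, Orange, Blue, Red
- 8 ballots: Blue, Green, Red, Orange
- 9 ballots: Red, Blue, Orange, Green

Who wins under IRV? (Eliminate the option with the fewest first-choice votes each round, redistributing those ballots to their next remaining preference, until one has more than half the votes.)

Blue

Round 1: Green 14, Red 17, Orange 0, Blue 15. Orange eliminated.
Round 2: Green 14, Red 17, Blue 15. Green eliminated.
Round 3: Red 17, Blue 29. Blue has a majority (≥24).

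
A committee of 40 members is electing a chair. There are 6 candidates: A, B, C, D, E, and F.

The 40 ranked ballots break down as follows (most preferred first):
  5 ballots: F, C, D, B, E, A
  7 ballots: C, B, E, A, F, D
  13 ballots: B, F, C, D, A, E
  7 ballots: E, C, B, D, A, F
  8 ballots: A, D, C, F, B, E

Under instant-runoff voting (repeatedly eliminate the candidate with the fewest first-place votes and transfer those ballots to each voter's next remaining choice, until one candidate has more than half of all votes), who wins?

C

Round 1: A 8, B 13, C 7, D 0, E 7, F 5. D eliminated.
Round 2: A 8, B 13, C 7, E 7, F 5. F eliminated.
Round 3: A 8, B 13, C 12, E 7. E eliminated.
Round 4: A 8, B 13, C 19. A eliminated.
Round 5: B 13, C 27. C has a majority (≥21).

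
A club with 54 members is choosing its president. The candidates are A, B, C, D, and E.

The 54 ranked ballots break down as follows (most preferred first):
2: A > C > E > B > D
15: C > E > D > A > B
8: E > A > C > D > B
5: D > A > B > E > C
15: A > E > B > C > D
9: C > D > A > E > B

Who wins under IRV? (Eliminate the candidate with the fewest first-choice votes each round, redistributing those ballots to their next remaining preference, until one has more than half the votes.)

A

Round 1: A 17, B 0, C 24, D 5, E 8. B eliminated.
Round 2: A 17, C 24, D 5, E 8. D eliminated.
Round 3: A 22, C 24, E 8. E eliminated.
Round 4: A 30, C 24. A has a majority (≥28).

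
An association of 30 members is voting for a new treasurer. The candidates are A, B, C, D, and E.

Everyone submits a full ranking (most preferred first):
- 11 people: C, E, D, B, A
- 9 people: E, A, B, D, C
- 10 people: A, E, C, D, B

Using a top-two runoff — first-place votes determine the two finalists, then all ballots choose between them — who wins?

A

Round 1 first-place votes: A 10, B 0, C 11, D 0, E 9. C and A advance.
Runoff: C is ranked above A on 11 ballots, A above C on 19.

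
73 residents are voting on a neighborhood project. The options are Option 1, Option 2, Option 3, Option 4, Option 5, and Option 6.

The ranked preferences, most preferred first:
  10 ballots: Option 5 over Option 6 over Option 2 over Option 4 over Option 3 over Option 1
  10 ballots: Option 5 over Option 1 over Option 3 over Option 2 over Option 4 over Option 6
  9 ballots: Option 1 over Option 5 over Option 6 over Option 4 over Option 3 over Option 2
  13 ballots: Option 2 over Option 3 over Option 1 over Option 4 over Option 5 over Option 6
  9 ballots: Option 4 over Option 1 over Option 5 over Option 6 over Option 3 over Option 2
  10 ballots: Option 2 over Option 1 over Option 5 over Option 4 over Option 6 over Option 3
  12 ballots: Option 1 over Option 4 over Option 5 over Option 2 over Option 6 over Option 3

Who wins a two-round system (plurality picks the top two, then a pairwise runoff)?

Option 1

Round 1 first-place votes: Option 1 21, Option 2 23, Option 3 0, Option 4 9, Option 5 20, Option 6 0. Option 2 and Option 1 advance.
Runoff: Option 2 is ranked above Option 1 on 33 ballots, Option 1 above Option 2 on 40.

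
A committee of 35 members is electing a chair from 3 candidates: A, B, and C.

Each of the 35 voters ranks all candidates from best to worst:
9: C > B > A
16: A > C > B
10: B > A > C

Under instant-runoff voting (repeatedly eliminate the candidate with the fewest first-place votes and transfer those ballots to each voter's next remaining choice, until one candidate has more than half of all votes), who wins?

Round 1: A 16, B 10, C 9. C eliminated.
Round 2: A 16, B 19. B has a majority (≥18).

B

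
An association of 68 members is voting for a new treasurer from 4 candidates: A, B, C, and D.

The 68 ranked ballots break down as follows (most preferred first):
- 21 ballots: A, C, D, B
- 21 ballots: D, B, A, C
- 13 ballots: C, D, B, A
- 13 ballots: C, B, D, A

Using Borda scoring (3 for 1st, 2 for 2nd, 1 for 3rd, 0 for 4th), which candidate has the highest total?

D

A: 21×3 + 21×1 + 13×0 + 13×0 = 84
B: 21×0 + 21×2 + 13×1 + 13×2 = 81
C: 21×2 + 21×0 + 13×3 + 13×3 = 120
D: 21×1 + 21×3 + 13×2 + 13×1 = 123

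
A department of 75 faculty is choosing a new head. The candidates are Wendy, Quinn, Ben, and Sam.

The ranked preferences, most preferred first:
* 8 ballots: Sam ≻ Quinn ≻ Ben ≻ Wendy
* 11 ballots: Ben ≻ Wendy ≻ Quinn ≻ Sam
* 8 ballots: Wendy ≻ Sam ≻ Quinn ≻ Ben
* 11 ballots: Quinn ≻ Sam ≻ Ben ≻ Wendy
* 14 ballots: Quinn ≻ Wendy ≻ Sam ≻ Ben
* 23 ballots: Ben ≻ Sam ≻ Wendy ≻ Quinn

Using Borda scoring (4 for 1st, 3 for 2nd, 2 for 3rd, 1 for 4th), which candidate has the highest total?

Sam

Wendy: 8×1 + 11×3 + 8×4 + 11×1 + 14×3 + 23×2 = 172
Quinn: 8×3 + 11×2 + 8×2 + 11×4 + 14×4 + 23×1 = 185
Ben: 8×2 + 11×4 + 8×1 + 11×2 + 14×1 + 23×4 = 196
Sam: 8×4 + 11×1 + 8×3 + 11×3 + 14×2 + 23×3 = 197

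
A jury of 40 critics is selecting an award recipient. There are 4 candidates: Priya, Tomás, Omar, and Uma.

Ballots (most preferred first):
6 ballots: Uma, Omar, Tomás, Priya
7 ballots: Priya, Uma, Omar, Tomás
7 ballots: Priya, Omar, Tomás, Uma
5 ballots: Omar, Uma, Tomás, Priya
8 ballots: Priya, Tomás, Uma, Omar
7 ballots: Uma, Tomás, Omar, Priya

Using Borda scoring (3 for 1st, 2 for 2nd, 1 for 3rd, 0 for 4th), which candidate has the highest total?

Priya: 6×0 + 7×3 + 7×3 + 5×0 + 8×3 + 7×0 = 66
Tomás: 6×1 + 7×0 + 7×1 + 5×1 + 8×2 + 7×2 = 48
Omar: 6×2 + 7×1 + 7×2 + 5×3 + 8×0 + 7×1 = 55
Uma: 6×3 + 7×2 + 7×0 + 5×2 + 8×1 + 7×3 = 71

Uma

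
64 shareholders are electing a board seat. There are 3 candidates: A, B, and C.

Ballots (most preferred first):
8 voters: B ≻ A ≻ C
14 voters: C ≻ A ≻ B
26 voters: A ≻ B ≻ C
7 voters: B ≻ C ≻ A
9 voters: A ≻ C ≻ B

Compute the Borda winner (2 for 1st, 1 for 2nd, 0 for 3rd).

A: 8×1 + 14×1 + 26×2 + 7×0 + 9×2 = 92
B: 8×2 + 14×0 + 26×1 + 7×2 + 9×0 = 56
C: 8×0 + 14×2 + 26×0 + 7×1 + 9×1 = 44

A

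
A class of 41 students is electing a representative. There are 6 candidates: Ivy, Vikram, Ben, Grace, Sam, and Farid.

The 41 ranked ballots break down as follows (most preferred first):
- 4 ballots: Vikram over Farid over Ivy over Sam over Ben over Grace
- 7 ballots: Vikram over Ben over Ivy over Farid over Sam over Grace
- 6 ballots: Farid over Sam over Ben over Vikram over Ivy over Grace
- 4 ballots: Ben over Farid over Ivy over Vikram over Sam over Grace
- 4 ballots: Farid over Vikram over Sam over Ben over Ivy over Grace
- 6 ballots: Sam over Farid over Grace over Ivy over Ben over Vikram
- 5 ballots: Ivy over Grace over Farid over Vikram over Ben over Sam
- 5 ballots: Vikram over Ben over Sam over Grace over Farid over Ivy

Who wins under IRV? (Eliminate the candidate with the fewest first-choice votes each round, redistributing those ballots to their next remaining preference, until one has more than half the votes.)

Farid

Round 1: Ivy 5, Vikram 16, Ben 4, Grace 0, Sam 6, Farid 10. Grace eliminated.
Round 2: Ivy 5, Vikram 16, Ben 4, Sam 6, Farid 10. Ben eliminated.
Round 3: Ivy 5, Vikram 16, Sam 6, Farid 14. Ivy eliminated.
Round 4: Vikram 16, Sam 6, Farid 19. Sam eliminated.
Round 5: Vikram 16, Farid 25. Farid has a majority (≥21).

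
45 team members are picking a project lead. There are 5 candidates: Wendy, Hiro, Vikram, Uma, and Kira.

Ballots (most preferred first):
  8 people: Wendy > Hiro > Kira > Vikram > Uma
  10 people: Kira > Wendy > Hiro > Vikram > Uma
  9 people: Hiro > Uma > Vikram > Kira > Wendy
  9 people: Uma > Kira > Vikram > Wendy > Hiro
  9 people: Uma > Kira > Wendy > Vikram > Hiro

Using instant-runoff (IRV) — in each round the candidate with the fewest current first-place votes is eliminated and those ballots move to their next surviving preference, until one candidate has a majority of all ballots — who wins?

Round 1: Wendy 8, Hiro 9, Vikram 0, Uma 18, Kira 10. Vikram eliminated.
Round 2: Wendy 8, Hiro 9, Uma 18, Kira 10. Wendy eliminated.
Round 3: Hiro 17, Uma 18, Kira 10. Kira eliminated.
Round 4: Hiro 27, Uma 18. Hiro has a majority (≥23).

Hiro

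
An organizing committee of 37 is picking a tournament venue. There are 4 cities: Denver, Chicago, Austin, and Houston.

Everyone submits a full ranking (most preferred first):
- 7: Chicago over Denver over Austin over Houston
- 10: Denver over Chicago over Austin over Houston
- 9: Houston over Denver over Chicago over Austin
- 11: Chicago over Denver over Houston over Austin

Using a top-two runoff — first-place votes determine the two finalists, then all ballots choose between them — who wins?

Round 1 first-place votes: Denver 10, Chicago 18, Austin 0, Houston 9. Chicago and Denver advance.
Runoff: Chicago is ranked above Denver on 18 ballots, Denver above Chicago on 19.

Denver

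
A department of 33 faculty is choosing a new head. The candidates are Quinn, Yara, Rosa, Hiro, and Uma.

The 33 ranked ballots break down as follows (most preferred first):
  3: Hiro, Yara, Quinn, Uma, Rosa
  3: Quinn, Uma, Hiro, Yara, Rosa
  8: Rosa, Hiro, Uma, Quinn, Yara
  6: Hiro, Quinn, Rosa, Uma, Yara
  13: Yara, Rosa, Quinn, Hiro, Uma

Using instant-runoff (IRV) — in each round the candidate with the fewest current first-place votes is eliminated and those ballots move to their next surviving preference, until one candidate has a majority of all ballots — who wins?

Round 1: Quinn 3, Yara 13, Rosa 8, Hiro 9, Uma 0. Uma eliminated.
Round 2: Quinn 3, Yara 13, Rosa 8, Hiro 9. Quinn eliminated.
Round 3: Yara 13, Rosa 8, Hiro 12. Rosa eliminated.
Round 4: Yara 13, Hiro 20. Hiro has a majority (≥17).

Hiro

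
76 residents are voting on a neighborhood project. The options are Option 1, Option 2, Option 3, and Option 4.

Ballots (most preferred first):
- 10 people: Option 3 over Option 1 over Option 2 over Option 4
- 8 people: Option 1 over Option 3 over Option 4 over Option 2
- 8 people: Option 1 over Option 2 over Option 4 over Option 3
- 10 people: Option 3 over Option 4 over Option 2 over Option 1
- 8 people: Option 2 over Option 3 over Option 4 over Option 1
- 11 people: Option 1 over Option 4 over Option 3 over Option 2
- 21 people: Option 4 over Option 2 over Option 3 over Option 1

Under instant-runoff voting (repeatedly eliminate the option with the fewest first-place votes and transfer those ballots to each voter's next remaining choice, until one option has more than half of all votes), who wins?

Round 1: Option 1 27, Option 2 8, Option 3 20, Option 4 21. Option 2 eliminated.
Round 2: Option 1 27, Option 3 28, Option 4 21. Option 4 eliminated.
Round 3: Option 1 27, Option 3 49. Option 3 has a majority (≥39).

Option 3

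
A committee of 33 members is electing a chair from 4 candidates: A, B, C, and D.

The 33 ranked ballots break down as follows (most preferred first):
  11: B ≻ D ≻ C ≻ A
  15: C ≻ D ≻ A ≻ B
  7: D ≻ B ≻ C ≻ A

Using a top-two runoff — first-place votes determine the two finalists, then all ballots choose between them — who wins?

B

Round 1 first-place votes: A 0, B 11, C 15, D 7. C and B advance.
Runoff: C is ranked above B on 15 ballots, B above C on 18.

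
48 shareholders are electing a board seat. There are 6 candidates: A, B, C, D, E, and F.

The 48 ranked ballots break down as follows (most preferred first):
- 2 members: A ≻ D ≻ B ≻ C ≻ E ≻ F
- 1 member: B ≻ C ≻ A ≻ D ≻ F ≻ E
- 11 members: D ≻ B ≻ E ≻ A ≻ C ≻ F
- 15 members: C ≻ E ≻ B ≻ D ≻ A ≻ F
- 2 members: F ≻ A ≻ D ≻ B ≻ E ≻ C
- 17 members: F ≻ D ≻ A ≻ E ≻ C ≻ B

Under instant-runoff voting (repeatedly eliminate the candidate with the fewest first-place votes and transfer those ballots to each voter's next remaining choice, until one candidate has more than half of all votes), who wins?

Round 1: A 2, B 1, C 15, D 11, E 0, F 19. E eliminated.
Round 2: A 2, B 1, C 15, D 11, F 19. B eliminated.
Round 3: A 2, C 16, D 11, F 19. A eliminated.
Round 4: C 16, D 13, F 19. D eliminated.
Round 5: C 29, F 19. C has a majority (≥25).

C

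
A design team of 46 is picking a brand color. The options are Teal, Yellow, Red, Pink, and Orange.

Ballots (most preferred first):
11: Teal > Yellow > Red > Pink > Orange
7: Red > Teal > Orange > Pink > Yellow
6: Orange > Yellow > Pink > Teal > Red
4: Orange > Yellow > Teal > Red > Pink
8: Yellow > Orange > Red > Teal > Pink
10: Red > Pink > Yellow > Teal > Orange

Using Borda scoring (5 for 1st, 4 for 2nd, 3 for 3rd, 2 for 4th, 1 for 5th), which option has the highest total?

Yellow

Teal: 11×5 + 7×4 + 6×2 + 4×3 + 8×2 + 10×2 = 143
Yellow: 11×4 + 7×1 + 6×4 + 4×4 + 8×5 + 10×3 = 161
Red: 11×3 + 7×5 + 6×1 + 4×2 + 8×3 + 10×5 = 156
Pink: 11×2 + 7×2 + 6×3 + 4×1 + 8×1 + 10×4 = 106
Orange: 11×1 + 7×3 + 6×5 + 4×5 + 8×4 + 10×1 = 124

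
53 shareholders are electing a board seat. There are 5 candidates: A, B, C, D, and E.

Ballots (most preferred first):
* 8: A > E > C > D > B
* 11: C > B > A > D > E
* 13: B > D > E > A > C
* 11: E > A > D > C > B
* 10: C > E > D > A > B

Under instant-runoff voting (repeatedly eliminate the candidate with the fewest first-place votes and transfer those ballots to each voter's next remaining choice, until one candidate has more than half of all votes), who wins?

Round 1: A 8, B 13, C 21, D 0, E 11. D eliminated.
Round 2: A 8, B 13, C 21, E 11. A eliminated.
Round 3: B 13, C 21, E 19. B eliminated.
Round 4: C 21, E 32. E has a majority (≥27).

E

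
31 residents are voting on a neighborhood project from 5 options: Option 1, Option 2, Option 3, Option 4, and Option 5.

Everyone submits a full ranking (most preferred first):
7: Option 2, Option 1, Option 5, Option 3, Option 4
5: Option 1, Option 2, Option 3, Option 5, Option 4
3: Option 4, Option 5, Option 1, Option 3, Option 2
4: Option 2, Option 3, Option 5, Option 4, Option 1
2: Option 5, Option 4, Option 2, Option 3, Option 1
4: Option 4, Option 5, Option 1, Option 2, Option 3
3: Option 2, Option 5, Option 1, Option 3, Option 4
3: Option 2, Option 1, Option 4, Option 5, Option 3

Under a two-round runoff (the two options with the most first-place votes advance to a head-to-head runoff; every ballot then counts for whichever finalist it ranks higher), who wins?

Round 1 first-place votes: Option 1 5, Option 2 17, Option 3 0, Option 4 7, Option 5 2. Option 2 and Option 4 advance.
Runoff: Option 2 is ranked above Option 4 on 22 ballots, Option 4 above Option 2 on 9.

Option 2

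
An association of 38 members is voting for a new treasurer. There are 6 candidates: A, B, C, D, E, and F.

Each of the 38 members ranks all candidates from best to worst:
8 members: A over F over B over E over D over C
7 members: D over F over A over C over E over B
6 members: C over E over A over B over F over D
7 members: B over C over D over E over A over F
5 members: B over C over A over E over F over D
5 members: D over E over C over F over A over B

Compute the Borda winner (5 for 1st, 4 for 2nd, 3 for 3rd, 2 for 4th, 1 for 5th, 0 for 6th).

A: 8×5 + 7×3 + 6×3 + 7×1 + 5×3 + 5×1 = 106
B: 8×3 + 7×0 + 6×2 + 7×5 + 5×5 + 5×0 = 96
C: 8×0 + 7×2 + 6×5 + 7×4 + 5×4 + 5×3 = 107
D: 8×1 + 7×5 + 6×0 + 7×3 + 5×0 + 5×5 = 89
E: 8×2 + 7×1 + 6×4 + 7×2 + 5×2 + 5×4 = 91
F: 8×4 + 7×4 + 6×1 + 7×0 + 5×1 + 5×2 = 81

C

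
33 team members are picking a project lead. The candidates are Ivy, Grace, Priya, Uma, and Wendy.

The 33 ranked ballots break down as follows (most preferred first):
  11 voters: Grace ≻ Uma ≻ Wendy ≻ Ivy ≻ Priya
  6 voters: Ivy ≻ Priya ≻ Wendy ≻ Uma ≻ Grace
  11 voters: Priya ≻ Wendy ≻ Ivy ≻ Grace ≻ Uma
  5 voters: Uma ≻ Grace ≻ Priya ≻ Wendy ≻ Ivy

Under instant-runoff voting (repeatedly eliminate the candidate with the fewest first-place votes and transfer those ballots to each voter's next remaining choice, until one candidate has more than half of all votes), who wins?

Round 1: Ivy 6, Grace 11, Priya 11, Uma 5, Wendy 0. Wendy eliminated.
Round 2: Ivy 6, Grace 11, Priya 11, Uma 5. Uma eliminated.
Round 3: Ivy 6, Grace 16, Priya 11. Ivy eliminated.
Round 4: Grace 16, Priya 17. Priya has a majority (≥17).

Priya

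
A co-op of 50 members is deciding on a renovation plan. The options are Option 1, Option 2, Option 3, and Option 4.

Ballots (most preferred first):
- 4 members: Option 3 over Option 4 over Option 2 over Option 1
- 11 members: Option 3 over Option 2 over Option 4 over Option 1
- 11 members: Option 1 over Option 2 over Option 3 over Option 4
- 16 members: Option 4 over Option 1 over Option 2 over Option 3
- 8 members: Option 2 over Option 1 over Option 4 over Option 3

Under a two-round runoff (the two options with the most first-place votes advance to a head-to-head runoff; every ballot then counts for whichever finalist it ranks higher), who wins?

Option 3

Round 1 first-place votes: Option 1 11, Option 2 8, Option 3 15, Option 4 16. Option 4 and Option 3 advance.
Runoff: Option 4 is ranked above Option 3 on 24 ballots, Option 3 above Option 4 on 26.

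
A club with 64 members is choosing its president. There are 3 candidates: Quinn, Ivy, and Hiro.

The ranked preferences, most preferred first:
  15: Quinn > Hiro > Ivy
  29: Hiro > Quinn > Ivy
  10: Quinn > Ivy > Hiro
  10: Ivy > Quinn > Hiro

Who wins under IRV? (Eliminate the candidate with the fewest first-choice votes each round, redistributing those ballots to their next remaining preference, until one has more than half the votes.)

Quinn

Round 1: Quinn 25, Ivy 10, Hiro 29. Ivy eliminated.
Round 2: Quinn 35, Hiro 29. Quinn has a majority (≥33).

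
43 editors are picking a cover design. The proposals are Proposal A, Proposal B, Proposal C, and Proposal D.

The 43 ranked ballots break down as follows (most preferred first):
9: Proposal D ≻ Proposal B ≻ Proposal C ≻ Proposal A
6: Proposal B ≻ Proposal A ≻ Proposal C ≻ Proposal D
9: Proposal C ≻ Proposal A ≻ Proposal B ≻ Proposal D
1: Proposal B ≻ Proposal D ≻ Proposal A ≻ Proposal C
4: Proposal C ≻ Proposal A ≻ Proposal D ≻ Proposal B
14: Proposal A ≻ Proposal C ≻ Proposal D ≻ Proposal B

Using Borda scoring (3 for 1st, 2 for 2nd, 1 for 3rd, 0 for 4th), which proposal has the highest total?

Proposal A: 9×0 + 6×2 + 9×2 + 1×1 + 4×2 + 14×3 = 81
Proposal B: 9×2 + 6×3 + 9×1 + 1×3 + 4×0 + 14×0 = 48
Proposal C: 9×1 + 6×1 + 9×3 + 1×0 + 4×3 + 14×2 = 82
Proposal D: 9×3 + 6×0 + 9×0 + 1×2 + 4×1 + 14×1 = 47

Proposal C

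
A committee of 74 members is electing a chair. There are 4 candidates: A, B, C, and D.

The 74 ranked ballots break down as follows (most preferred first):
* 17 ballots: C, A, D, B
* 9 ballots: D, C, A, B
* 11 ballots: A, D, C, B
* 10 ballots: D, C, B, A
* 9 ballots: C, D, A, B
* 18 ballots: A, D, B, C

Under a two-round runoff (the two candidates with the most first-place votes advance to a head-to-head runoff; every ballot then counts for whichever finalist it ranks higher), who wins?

Round 1 first-place votes: A 29, B 0, C 26, D 19. A and C advance.
Runoff: A is ranked above C on 29 ballots, C above A on 45.

C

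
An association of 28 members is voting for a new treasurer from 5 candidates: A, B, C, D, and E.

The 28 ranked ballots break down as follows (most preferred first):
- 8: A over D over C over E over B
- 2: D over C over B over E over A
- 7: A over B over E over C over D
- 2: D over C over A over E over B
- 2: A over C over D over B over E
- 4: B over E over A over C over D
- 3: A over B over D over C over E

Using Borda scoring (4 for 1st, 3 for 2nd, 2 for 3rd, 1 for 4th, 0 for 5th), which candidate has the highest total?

A: 8×4 + 2×0 + 7×4 + 2×2 + 2×4 + 4×2 + 3×4 = 92
B: 8×0 + 2×2 + 7×3 + 2×0 + 2×1 + 4×4 + 3×3 = 52
C: 8×2 + 2×3 + 7×1 + 2×3 + 2×3 + 4×1 + 3×1 = 48
D: 8×3 + 2×4 + 7×0 + 2×4 + 2×2 + 4×0 + 3×2 = 50
E: 8×1 + 2×1 + 7×2 + 2×1 + 2×0 + 4×3 + 3×0 = 38

A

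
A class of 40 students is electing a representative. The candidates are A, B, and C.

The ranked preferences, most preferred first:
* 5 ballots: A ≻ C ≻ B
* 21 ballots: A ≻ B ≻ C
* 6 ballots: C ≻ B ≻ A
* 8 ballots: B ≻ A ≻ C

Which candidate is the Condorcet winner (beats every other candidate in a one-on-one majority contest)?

A vs B: 26–14
A vs C: 34–6
A beats every other candidate.

A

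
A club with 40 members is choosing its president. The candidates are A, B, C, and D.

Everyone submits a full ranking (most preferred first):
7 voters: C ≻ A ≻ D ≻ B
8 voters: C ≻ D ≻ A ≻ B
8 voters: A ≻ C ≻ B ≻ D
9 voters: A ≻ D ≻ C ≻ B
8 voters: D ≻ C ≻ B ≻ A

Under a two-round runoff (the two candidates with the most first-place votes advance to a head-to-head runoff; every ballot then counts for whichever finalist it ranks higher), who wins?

C

Round 1 first-place votes: A 17, B 0, C 15, D 8. A and C advance.
Runoff: A is ranked above C on 17 ballots, C above A on 23.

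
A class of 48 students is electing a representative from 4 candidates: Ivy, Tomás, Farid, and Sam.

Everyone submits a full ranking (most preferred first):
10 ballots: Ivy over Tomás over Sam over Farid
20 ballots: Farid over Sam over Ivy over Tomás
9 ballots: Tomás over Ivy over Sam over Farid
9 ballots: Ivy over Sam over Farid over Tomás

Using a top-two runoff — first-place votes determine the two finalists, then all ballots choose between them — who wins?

Ivy

Round 1 first-place votes: Ivy 19, Tomás 9, Farid 20, Sam 0. Farid and Ivy advance.
Runoff: Farid is ranked above Ivy on 20 ballots, Ivy above Farid on 28.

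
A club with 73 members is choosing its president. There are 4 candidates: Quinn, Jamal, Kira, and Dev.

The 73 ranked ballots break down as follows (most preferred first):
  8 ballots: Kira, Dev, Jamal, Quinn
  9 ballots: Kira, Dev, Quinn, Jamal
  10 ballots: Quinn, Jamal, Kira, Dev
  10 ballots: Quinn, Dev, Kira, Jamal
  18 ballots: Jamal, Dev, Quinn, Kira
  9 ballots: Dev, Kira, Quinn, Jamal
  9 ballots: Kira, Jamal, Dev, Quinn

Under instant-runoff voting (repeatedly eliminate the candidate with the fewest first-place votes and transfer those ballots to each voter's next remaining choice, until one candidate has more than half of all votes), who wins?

Quinn

Round 1: Quinn 20, Jamal 18, Kira 26, Dev 9. Dev eliminated.
Round 2: Quinn 20, Jamal 18, Kira 35. Jamal eliminated.
Round 3: Quinn 38, Kira 35. Quinn has a majority (≥37).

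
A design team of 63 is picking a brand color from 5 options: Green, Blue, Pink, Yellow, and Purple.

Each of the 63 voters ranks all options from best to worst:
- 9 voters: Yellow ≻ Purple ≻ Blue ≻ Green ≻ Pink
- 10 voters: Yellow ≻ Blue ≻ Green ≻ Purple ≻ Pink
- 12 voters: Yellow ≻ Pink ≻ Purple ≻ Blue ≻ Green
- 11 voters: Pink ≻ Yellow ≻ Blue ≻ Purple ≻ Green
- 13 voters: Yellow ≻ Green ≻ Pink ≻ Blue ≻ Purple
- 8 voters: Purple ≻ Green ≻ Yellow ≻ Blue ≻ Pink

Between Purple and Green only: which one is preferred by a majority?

Purple is ranked above Green on 40 ballots; Green above Purple on 23.

Purple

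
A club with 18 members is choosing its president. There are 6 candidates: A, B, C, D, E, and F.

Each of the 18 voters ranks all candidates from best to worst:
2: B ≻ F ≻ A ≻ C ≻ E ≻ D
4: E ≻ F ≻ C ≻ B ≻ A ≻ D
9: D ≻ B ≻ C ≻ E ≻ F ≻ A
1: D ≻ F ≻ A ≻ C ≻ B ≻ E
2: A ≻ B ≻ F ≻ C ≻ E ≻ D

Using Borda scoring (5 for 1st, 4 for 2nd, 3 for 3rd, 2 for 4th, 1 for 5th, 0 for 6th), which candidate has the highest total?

A: 2×3 + 4×1 + 9×0 + 1×3 + 2×5 = 23
B: 2×5 + 4×2 + 9×4 + 1×1 + 2×4 = 63
C: 2×2 + 4×3 + 9×3 + 1×2 + 2×2 = 49
D: 2×0 + 4×0 + 9×5 + 1×5 + 2×0 = 50
E: 2×1 + 4×5 + 9×2 + 1×0 + 2×1 = 42
F: 2×4 + 4×4 + 9×1 + 1×4 + 2×3 = 43

B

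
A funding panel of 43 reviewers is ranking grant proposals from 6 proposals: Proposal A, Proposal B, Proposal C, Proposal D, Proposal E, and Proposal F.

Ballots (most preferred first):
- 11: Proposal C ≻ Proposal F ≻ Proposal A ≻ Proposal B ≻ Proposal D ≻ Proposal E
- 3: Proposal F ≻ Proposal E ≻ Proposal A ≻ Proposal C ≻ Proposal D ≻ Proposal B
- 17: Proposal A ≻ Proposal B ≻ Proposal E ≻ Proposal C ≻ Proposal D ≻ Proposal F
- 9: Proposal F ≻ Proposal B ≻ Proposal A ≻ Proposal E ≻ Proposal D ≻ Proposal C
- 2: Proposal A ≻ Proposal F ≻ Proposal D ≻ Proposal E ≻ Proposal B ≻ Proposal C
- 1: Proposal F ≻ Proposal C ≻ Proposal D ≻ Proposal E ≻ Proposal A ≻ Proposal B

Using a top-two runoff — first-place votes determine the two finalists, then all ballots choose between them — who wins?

Round 1 first-place votes: Proposal A 19, Proposal B 0, Proposal C 11, Proposal D 0, Proposal E 0, Proposal F 13. Proposal A and Proposal F advance.
Runoff: Proposal A is ranked above Proposal F on 19 ballots, Proposal F above Proposal A on 24.

Proposal F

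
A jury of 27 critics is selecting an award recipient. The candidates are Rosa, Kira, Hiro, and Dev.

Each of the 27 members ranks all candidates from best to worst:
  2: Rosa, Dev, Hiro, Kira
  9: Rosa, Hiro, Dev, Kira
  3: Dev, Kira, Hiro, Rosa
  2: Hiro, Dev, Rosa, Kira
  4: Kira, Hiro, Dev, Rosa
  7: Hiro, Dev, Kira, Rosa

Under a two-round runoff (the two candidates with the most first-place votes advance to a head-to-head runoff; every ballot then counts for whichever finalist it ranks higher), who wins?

Round 1 first-place votes: Rosa 11, Kira 4, Hiro 9, Dev 3. Rosa and Hiro advance.
Runoff: Rosa is ranked above Hiro on 11 ballots, Hiro above Rosa on 16.

Hiro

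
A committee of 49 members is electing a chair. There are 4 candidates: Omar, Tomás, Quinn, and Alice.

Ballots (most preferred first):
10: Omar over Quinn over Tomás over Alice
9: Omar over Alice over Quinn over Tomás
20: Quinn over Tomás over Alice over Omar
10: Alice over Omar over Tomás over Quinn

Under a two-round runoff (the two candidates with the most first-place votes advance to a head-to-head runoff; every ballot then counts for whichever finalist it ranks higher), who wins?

Round 1 first-place votes: Omar 19, Tomás 0, Quinn 20, Alice 10. Quinn and Omar advance.
Runoff: Quinn is ranked above Omar on 20 ballots, Omar above Quinn on 29.

Omar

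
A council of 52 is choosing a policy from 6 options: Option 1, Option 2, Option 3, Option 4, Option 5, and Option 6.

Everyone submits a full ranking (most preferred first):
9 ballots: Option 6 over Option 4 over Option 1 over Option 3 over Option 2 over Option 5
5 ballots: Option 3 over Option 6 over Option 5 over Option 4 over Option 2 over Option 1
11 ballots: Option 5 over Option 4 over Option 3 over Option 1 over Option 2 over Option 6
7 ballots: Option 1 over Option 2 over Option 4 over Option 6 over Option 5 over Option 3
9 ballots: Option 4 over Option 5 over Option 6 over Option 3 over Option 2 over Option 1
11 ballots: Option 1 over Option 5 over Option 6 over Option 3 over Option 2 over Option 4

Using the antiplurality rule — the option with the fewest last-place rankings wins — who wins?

Option 2

Last-place votes: Option 1 14, Option 2 0, Option 3 7, Option 4 11, Option 5 9, Option 6 11.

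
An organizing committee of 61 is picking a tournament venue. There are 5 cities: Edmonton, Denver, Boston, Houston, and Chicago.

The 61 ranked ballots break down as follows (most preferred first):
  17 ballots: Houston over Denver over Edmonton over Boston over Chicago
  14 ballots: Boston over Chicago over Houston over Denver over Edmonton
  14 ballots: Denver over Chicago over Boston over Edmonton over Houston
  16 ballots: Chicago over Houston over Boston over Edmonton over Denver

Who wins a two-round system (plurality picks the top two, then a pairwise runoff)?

Round 1 first-place votes: Edmonton 0, Denver 14, Boston 14, Houston 17, Chicago 16. Houston and Chicago advance.
Runoff: Houston is ranked above Chicago on 17 ballots, Chicago above Houston on 44.

Chicago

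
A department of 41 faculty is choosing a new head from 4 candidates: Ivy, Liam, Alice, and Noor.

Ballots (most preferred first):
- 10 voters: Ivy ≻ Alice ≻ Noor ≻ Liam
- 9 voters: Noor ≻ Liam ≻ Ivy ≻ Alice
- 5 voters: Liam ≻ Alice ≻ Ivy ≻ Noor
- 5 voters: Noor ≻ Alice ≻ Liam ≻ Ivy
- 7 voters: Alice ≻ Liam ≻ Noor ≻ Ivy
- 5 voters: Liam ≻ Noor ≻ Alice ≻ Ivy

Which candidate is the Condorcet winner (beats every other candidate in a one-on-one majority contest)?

Alice vs Ivy: 22–19
Alice vs Liam: 22–19
Alice vs Noor: 22–19
Alice beats every other candidate.

Alice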